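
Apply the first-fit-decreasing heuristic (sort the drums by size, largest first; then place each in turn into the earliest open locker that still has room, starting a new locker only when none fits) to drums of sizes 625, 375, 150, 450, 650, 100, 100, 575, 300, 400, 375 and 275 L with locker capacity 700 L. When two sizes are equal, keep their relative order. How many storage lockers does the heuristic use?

7

Sorted descending: 650, 625, 575, 450, 400, 375, 375, 300, 275, 150, 100, 100.
  650 → locker 1 (new)  [load 650/700]
  625 → locker 2 (new)  [load 625/700]
  575 → locker 3 (new)  [load 575/700]
  450 → locker 4 (new)  [load 450/700]
  400 → locker 5 (new)  [load 400/700]
  375 → locker 6 (new)  [load 375/700]
  375 → locker 7 (new)  [load 375/700]
  300 → locker 5  [load 700/700]
  275 → locker 6  [load 650/700]
  150 → locker 4  [load 600/700]
  100 → locker 3  [load 675/700]
  100 → locker 4  [load 700/700]
7 storage lockers opened.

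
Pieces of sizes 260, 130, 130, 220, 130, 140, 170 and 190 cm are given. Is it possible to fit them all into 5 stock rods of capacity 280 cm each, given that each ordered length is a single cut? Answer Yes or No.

Total = 1370 cm; ⌈1370/280⌉ = 5.
The bound of 5 does not rule out 5, but exhaustive search shows no assignment into 5 stock rods of capacity 280 cm exists — the minimum is 6.

No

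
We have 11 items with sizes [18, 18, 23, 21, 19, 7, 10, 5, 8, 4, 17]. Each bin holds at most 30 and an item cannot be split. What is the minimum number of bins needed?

6

Total = 23 + 21 + 19 + 18 + 18 + 17 + 10 + 8 + 7 + 5 + 4 = 150.
Lower bound: ⌈150/30⌉ = 5 bins.
Also, 6 items each exceed 15, and no two of those can share a bin, so at least 6 bins are needed.
A packing using 6 bins:
  bin 1: 23 + 7 = 30
  bin 2: 21 + 8 = 29
  bin 3: 19 + 10 = 29
  bin 4: 18 + 5 + 4 = 27
  bin 5: 18 = 18
  bin 6: 17 = 17
This matches the lower bound, so 6 is optimal.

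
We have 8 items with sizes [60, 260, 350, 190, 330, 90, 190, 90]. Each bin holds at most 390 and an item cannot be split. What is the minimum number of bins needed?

Total = 350 + 330 + 260 + 190 + 190 + 90 + 90 + 60 = 1560.
Lower bound: ⌈1560/390⌉ = 4 bins.
A packing using 5 bins:
  bin 1: 350 = 350
  bin 2: 330 + 60 = 390
  bin 3: 260 + 90 = 350
  bin 4: 190 + 190 = 380
  bin 5: 90 = 90
No arrangement into 4 bins stays within capacity, so 5 is optimal.

5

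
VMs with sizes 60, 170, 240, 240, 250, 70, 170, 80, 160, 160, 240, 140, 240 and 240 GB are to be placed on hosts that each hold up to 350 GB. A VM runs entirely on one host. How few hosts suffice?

Total = 250 + 240 + 240 + 240 + 240 + 240 + 170 + 170 + 160 + 160 + 140 + 80 + 70 + 60 = 2460 GB.
Lower bound: ⌈2460/350⌉ = 8 hosts.
A packing using 9 hosts:
  host 1: 250 + 80 = 330
  host 2: 240 + 70 = 310
  host 3: 240 + 60 = 300
  host 4: 240 = 240
  host 5: 240 = 240
  host 6: 240 = 240
  host 7: 170 + 170 = 340
  host 8: 160 + 160 = 320
  host 9: 140 = 140
No arrangement into 8 hosts stays within capacity, so 9 is optimal.

9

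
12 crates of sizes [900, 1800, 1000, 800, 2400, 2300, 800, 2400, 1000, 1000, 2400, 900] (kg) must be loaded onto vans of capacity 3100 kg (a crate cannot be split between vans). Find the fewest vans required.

7

Total = 2400 + 2400 + 2400 + 2300 + 1800 + 1000 + 1000 + 1000 + 900 + 900 + 800 + 800 = 17700 kg.
Lower bound: ⌈17700/3100⌉ = 6 vans.
A packing using 7 vans:
  van 1: 2400 = 2400
  van 2: 2400 = 2400
  van 3: 2400 = 2400
  van 4: 2300 + 800 = 3100
  van 5: 1800 + 1000 = 2800
  van 6: 1000 + 1000 + 900 = 2900
  van 7: 900 + 800 = 1700
No arrangement into 6 vans stays within capacity, so 7 is optimal.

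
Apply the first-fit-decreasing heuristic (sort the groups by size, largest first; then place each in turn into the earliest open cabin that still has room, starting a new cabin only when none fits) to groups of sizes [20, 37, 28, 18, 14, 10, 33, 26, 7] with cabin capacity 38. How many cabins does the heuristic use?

6

Sorted descending: 37, 33, 28, 26, 20, 18, 14, 10, 7.
  37 → cabin 1 (new)  [load 37/38]
  33 → cabin 2 (new)  [load 33/38]
  28 → cabin 3 (new)  [load 28/38]
  26 → cabin 4 (new)  [load 26/38]
  20 → cabin 5 (new)  [load 20/38]
  18 → cabin 5  [load 38/38]
  14 → cabin 6 (new)  [load 14/38]
  10 → cabin 3  [load 38/38]
  7 → cabin 4  [load 33/38]
6 cabins opened.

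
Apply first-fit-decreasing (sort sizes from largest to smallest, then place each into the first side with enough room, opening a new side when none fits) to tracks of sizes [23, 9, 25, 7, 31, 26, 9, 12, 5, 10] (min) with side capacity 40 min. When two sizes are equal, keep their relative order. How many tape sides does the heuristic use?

Sorted descending: 31, 26, 25, 23, 12, 10, 9, 9, 7, 5.
  31 → side 1 (new)  [load 31/40]
  26 → side 2 (new)  [load 26/40]
  25 → side 3 (new)  [load 25/40]
  23 → side 4 (new)  [load 23/40]
  12 → side 2  [load 38/40]
  10 → side 3  [load 35/40]
  9 → side 1  [load 40/40]
  9 → side 4  [load 32/40]
  7 → side 4  [load 39/40]
  5 → side 3  [load 40/40]
4 tape sides opened.

4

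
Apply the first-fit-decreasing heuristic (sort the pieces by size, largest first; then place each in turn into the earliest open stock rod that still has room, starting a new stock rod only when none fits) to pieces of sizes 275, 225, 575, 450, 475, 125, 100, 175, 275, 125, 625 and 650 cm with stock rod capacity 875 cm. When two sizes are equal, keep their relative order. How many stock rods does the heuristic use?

5

Sorted descending: 650, 625, 575, 475, 450, 275, 275, 225, 175, 125, 125, 100.
  650 → stock rod 1 (new)  [load 650/875]
  625 → stock rod 2 (new)  [load 625/875]
  575 → stock rod 3 (new)  [load 575/875]
  475 → stock rod 4 (new)  [load 475/875]
  450 → stock rod 5 (new)  [load 450/875]
  275 → stock rod 3  [load 850/875]
  275 → stock rod 4  [load 750/875]
  225 → stock rod 1  [load 875/875]
  175 → stock rod 2  [load 800/875]
  125 → stock rod 4  [load 875/875]
  125 → stock rod 5  [load 575/875]
  100 → stock rod 5  [load 675/875]
5 stock rods opened.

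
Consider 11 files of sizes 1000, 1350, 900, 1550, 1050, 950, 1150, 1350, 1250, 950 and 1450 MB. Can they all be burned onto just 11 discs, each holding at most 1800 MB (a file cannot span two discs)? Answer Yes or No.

Yes

A valid assignment using 11 discs:
  disc 1: 1550 = 1550
  disc 2: 1450 = 1450
  disc 3: 1350 = 1350
  disc 4: 1350 = 1350
  disc 5: 1250 = 1250
  disc 6: 1150 = 1150
  disc 7: 1050 = 1050
  disc 8: 1000 = 1000
  disc 9: 950 = 950
  disc 10: 950 = 950
  disc 11: 900 = 900
Every load is within 1800 MB, so 11 discs suffice.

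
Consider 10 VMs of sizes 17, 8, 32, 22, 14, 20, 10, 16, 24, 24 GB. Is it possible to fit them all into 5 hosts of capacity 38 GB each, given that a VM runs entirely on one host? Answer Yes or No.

No

Total = 187 GB; ⌈187/38⌉ = 5.
The bound of 5 does not rule out 5, but exhaustive search shows no assignment into 5 hosts of capacity 38 GB exists — the minimum is 6.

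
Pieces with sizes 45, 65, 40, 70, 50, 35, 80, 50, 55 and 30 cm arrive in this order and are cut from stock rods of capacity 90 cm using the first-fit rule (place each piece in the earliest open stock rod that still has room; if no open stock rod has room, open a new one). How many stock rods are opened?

7

  45 → stock rod 1 (new)  [load 45/90]
  65 → stock rod 2 (new)  [load 65/90]
  40 → stock rod 1  [load 85/90]
  70 → stock rod 3 (new)  [load 70/90]
  50 → stock rod 4 (new)  [load 50/90]
  35 → stock rod 4  [load 85/90]
  80 → stock rod 5 (new)  [load 80/90]
  50 → stock rod 6 (new)  [load 50/90]
  55 → stock rod 7 (new)  [load 55/90]
  30 → stock rod 6  [load 80/90]
7 stock rods opened.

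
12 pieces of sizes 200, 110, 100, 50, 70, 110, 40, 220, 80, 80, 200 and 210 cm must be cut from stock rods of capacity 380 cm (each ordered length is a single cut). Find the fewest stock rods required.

4

Total = 220 + 210 + 200 + 200 + 110 + 110 + 100 + 80 + 80 + 70 + 50 + 40 = 1470 cm.
Lower bound: ⌈1470/380⌉ = 4 stock rods.
A packing using 4 stock rods:
  stock rod 1: 220 + 110 + 50 = 380
  stock rod 2: 210 + 110 + 40 = 360
  stock rod 3: 200 + 100 + 80 = 380
  stock rod 4: 200 + 80 + 70 = 350
This matches the lower bound, so 4 is optimal.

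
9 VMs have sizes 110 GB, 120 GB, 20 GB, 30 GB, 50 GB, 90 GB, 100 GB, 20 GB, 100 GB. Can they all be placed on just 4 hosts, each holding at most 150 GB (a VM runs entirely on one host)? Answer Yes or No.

No

Total = 640 GB; ⌈640/150⌉ = 5.
At least 5 hosts are required, but only 4 are allowed.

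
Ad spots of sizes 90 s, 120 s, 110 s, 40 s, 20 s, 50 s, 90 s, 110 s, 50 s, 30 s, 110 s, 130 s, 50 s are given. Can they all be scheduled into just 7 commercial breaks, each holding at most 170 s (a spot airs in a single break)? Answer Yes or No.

A valid assignment using 7 commercial breaks:
  break 1: 130 + 40 = 170
  break 2: 120 + 50 = 170
  break 3: 110 + 50 = 160
  break 4: 110 + 50 = 160
  break 5: 110 + 30 + 20 = 160
  break 6: 90 = 90
  break 7: 90 = 90
Every load is within 170 s, so 7 commercial breaks suffice.

Yes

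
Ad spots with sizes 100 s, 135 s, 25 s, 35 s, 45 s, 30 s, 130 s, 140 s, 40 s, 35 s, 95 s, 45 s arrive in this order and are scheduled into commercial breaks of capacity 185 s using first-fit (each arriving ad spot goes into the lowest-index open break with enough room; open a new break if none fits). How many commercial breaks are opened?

  100 → break 1 (new)  [load 100/185]
  135 → break 2 (new)  [load 135/185]
  25 → break 1  [load 125/185]
  35 → break 1  [load 160/185]
  45 → break 2  [load 180/185]
  30 → break 3 (new)  [load 30/185]
  130 → break 3  [load 160/185]
  140 → break 4 (new)  [load 140/185]
  40 → break 4  [load 180/185]
  35 → break 5 (new)  [load 35/185]
  95 → break 5  [load 130/185]
  45 → break 5  [load 175/185]
5 commercial breaks opened.

5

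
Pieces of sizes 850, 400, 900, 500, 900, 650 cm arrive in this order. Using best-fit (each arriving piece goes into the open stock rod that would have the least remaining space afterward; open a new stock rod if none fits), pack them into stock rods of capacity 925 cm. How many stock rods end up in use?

  850 → stock rod 1 (new)  [load 850/925]
  400 → stock rod 2 (new)  [load 400/925]
  900 → stock rod 3 (new)  [load 900/925]
  500 → stock rod 2  [load 900/925]
  900 → stock rod 4 (new)  [load 900/925]
  650 → stock rod 5 (new)  [load 650/925]
5 stock rods opened.

5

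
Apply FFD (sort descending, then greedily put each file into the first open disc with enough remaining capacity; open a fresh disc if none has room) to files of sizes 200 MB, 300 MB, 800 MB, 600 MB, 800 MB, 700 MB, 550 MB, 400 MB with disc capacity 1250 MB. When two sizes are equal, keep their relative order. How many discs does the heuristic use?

4

Sorted descending: 800, 800, 700, 600, 550, 400, 300, 200.
  800 → disc 1 (new)  [load 800/1250]
  800 → disc 2 (new)  [load 800/1250]
  700 → disc 3 (new)  [load 700/1250]
  600 → disc 4 (new)  [load 600/1250]
  550 → disc 3  [load 1250/1250]
  400 → disc 1  [load 1200/1250]
  300 → disc 2  [load 1100/1250]
  200 → disc 4  [load 800/1250]
4 discs opened.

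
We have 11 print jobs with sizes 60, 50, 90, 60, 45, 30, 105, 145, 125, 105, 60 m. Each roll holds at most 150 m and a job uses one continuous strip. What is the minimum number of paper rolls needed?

7

Total = 145 + 125 + 105 + 105 + 90 + 60 + 60 + 60 + 50 + 45 + 30 = 875 m.
Lower bound: ⌈875/150⌉ = 6 paper rolls.
A packing using 7 paper rolls:
  roll 1: 145 = 145
  roll 2: 125 = 125
  roll 3: 105 + 45 = 150
  roll 4: 105 + 30 = 135
  roll 5: 90 + 60 = 150
  roll 6: 60 + 60 = 120
  roll 7: 50 = 50
No arrangement into 6 paper rolls stays within capacity, so 7 is optimal.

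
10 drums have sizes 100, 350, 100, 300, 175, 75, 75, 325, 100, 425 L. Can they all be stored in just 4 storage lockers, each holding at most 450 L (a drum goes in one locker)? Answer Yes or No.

No

Total = 2025 L; ⌈2025/450⌉ = 5.
At least 5 storage lockers are required, but only 4 are allowed.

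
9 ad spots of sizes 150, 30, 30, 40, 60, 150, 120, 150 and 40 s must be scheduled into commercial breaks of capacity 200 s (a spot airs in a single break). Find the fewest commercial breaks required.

5

Total = 150 + 150 + 150 + 120 + 60 + 40 + 40 + 30 + 30 = 770 s.
Lower bound: ⌈770/200⌉ = 4 commercial breaks.
A packing using 5 commercial breaks:
  break 1: 150 + 40 = 190
  break 2: 150 + 40 = 190
  break 3: 150 + 30 = 180
  break 4: 120 + 60 = 180
  break 5: 30 = 30
No arrangement into 4 commercial breaks stays within capacity, so 5 is optimal.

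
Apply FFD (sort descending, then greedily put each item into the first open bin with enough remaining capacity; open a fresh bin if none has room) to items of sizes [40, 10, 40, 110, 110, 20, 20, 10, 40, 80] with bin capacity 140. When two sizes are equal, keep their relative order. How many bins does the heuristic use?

Sorted descending: 110, 110, 80, 40, 40, 40, 20, 20, 10, 10.
  110 → bin 1 (new)  [load 110/140]
  110 → bin 2 (new)  [load 110/140]
  80 → bin 3 (new)  [load 80/140]
  40 → bin 3  [load 120/140]
  40 → bin 4 (new)  [load 40/140]
  40 → bin 4  [load 80/140]
  20 → bin 1  [load 130/140]
  20 → bin 2  [load 130/140]
  10 → bin 1  [load 140/140]
  10 → bin 2  [load 140/140]
4 bins opened.

4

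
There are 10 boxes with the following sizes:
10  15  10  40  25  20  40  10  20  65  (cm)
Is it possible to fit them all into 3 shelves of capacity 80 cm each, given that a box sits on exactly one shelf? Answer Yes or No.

Total = 255 cm; ⌈255/80⌉ = 4.
At least 4 shelves are required, but only 3 are allowed.

No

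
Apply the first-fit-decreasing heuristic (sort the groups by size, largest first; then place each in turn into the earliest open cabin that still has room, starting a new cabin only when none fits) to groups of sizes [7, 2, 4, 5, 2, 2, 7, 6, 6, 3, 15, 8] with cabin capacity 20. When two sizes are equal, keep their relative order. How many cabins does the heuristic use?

4

Sorted descending: 15, 8, 7, 7, 6, 6, 5, 4, 3, 2, 2, 2.
  15 → cabin 1 (new)  [load 15/20]
  8 → cabin 2 (new)  [load 8/20]
  7 → cabin 2  [load 15/20]
  7 → cabin 3 (new)  [load 7/20]
  6 → cabin 3  [load 13/20]
  6 → cabin 3  [load 19/20]
  5 → cabin 1  [load 20/20]
  4 → cabin 2  [load 19/20]
  3 → cabin 4 (new)  [load 3/20]
  2 → cabin 4  [load 5/20]
  2 → cabin 4  [load 7/20]
  2 → cabin 4  [load 9/20]
4 cabins opened.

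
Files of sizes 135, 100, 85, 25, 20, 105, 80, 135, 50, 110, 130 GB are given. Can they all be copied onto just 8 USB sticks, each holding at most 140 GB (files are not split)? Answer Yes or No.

Yes

A valid assignment using 8 USB sticks:
  USB stick 1: 135 = 135
  USB stick 2: 135 = 135
  USB stick 3: 130 = 130
  USB stick 4: 110 + 25 = 135
  USB stick 5: 105 + 20 = 125
  USB stick 6: 100 = 100
  USB stick 7: 85 + 50 = 135
  USB stick 8: 80 = 80
Every load is within 140 GB, so 8 USB sticks suffice.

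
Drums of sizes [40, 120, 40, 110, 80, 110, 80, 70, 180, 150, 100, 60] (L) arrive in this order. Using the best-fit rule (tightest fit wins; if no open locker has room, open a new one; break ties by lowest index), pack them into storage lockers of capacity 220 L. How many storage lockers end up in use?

6

  40 → locker 1 (new)  [load 40/220]
  120 → locker 1  [load 160/220]
  40 → locker 1  [load 200/220]
  110 → locker 2 (new)  [load 110/220]
  80 → locker 2  [load 190/220]
  110 → locker 3 (new)  [load 110/220]
  80 → locker 3  [load 190/220]
  70 → locker 4 (new)  [load 70/220]
  180 → locker 5 (new)  [load 180/220]
  150 → locker 4  [load 220/220]
  100 → locker 6 (new)  [load 100/220]
  60 → locker 6  [load 160/220]
6 storage lockers opened.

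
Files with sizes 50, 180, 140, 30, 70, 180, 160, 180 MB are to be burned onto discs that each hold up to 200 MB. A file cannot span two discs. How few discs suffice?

6

Total = 180 + 180 + 180 + 160 + 140 + 70 + 50 + 30 = 990 MB.
Lower bound: ⌈990/200⌉ = 5 discs.
A packing using 6 discs:
  disc 1: 180 = 180
  disc 2: 180 = 180
  disc 3: 180 = 180
  disc 4: 160 + 30 = 190
  disc 5: 140 + 50 = 190
  disc 6: 70 = 70
No arrangement into 5 discs stays within capacity, so 6 is optimal.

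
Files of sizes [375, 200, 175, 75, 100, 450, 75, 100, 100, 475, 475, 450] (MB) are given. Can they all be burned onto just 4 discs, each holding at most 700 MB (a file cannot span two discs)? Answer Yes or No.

No

Total = 3050 MB; ⌈3050/700⌉ = 5.
At least 5 discs are required, but only 4 are allowed.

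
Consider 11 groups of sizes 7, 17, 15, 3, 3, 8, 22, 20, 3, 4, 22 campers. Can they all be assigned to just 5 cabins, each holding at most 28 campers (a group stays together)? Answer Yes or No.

Yes

A valid assignment using 5 cabins:
  cabin 1: 22 + 4 = 26
  cabin 2: 22 + 3 + 3 = 28
  cabin 3: 20 + 8 = 28
  cabin 4: 17 + 7 + 3 = 27
  cabin 5: 15 = 15
Every load is within 28 campers, so 5 cabins suffice.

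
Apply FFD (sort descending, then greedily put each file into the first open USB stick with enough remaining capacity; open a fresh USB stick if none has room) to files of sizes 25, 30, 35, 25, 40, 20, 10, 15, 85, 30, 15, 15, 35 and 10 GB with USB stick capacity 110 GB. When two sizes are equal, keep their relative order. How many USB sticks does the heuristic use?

4

Sorted descending: 85, 40, 35, 35, 30, 30, 25, 25, 20, 15, 15, 15, 10, 10.
  85 → USB stick 1 (new)  [load 85/110]
  40 → USB stick 2 (new)  [load 40/110]
  35 → USB stick 2  [load 75/110]
  35 → USB stick 2  [load 110/110]
  30 → USB stick 3 (new)  [load 30/110]
  30 → USB stick 3  [load 60/110]
  25 → USB stick 1  [load 110/110]
  25 → USB stick 3  [load 85/110]
  20 → USB stick 3  [load 105/110]
  15 → USB stick 4 (new)  [load 15/110]
  15 → USB stick 4  [load 30/110]
  15 → USB stick 4  [load 45/110]
  10 → USB stick 4  [load 55/110]
  10 → USB stick 4  [load 65/110]
4 USB sticks opened.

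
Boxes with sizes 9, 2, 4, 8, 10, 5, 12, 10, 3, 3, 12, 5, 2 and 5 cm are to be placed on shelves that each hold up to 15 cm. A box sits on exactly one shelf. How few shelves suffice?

6

Total = 12 + 12 + 10 + 10 + 9 + 8 + 5 + 5 + 5 + 4 + 3 + 3 + 2 + 2 = 90 cm.
Lower bound: ⌈90/15⌉ = 6 shelves.
A packing using 6 shelves:
  shelf 1: 12 + 3 = 15
  shelf 2: 12 + 3 = 15
  shelf 3: 10 + 5 = 15
  shelf 4: 10 + 5 = 15
  shelf 5: 9 + 4 + 2 = 15
  shelf 6: 8 + 5 + 2 = 15
This matches the lower bound, so 6 is optimal.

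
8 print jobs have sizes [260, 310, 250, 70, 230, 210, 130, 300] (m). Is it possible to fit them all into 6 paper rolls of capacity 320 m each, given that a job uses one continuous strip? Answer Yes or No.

Total = 1760 m; ⌈1760/320⌉ = 6.
The bound of 6 does not rule out 6, but exhaustive search shows no assignment into 6 paper rolls of capacity 320 m exists — the minimum is 7.

No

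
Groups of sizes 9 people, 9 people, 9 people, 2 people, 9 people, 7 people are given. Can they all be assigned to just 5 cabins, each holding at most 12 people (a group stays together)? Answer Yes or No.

A valid assignment using 5 cabins:
  cabin 1: 9 + 2 = 11
  cabin 2: 9 = 9
  cabin 3: 9 = 9
  cabin 4: 9 = 9
  cabin 5: 7 = 7
Every load is within 12 people, so 5 cabins suffice.

Yes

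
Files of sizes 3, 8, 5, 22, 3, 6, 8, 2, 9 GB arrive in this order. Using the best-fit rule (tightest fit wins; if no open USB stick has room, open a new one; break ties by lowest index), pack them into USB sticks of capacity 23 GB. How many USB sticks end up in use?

  3 → USB stick 1 (new)  [load 3/23]
  8 → USB stick 1  [load 11/23]
  5 → USB stick 1  [load 16/23]
  22 → USB stick 2 (new)  [load 22/23]
  3 → USB stick 1  [load 19/23]
  6 → USB stick 3 (new)  [load 6/23]
  8 → USB stick 3  [load 14/23]
  2 → USB stick 1  [load 21/23]
  9 → USB stick 3  [load 23/23]
3 USB sticks opened.

3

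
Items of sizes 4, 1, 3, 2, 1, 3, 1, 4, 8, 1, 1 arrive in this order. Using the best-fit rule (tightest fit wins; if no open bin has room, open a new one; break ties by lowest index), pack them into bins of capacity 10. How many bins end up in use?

  4 → bin 1 (new)  [load 4/10]
  1 → bin 1  [load 5/10]
  3 → bin 1  [load 8/10]
  2 → bin 1  [load 10/10]
  1 → bin 2 (new)  [load 1/10]
  3 → bin 2  [load 4/10]
  1 → bin 2  [load 5/10]
  4 → bin 2  [load 9/10]
  8 → bin 3 (new)  [load 8/10]
  1 → bin 2  [load 10/10]
  1 → bin 3  [load 9/10]
3 bins opened.

3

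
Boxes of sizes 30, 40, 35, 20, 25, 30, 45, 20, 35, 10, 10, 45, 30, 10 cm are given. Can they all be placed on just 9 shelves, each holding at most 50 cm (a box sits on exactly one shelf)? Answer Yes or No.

A valid assignment using 9 shelves:
  shelf 1: 45 = 45
  shelf 2: 45 = 45
  shelf 3: 40 + 10 = 50
  shelf 4: 35 + 10 = 45
  shelf 5: 35 + 10 = 45
  shelf 6: 30 + 20 = 50
  shelf 7: 30 + 20 = 50
  shelf 8: 30 = 30
  shelf 9: 25 = 25
Every load is within 50 cm, so 9 shelves suffice.

Yes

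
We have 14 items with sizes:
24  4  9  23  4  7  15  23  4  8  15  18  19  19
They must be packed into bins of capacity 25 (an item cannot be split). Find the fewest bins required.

9

Total = 24 + 23 + 23 + 19 + 19 + 18 + 15 + 15 + 9 + 8 + 7 + 4 + 4 + 4 = 192.
Lower bound: ⌈192/25⌉ = 8 bins.
A packing using 9 bins:
  bin 1: 24 = 24
  bin 2: 23 = 23
  bin 3: 23 = 23
  bin 4: 19 + 4 = 23
  bin 5: 19 + 4 = 23
  bin 6: 18 + 7 = 25
  bin 7: 15 + 9 = 24
  bin 8: 15 + 8 = 23
  bin 9: 4 = 4
No arrangement into 8 bins stays within capacity, so 9 is optimal.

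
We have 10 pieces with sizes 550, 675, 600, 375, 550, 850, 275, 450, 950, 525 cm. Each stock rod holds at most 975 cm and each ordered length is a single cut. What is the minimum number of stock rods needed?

7

Total = 950 + 850 + 675 + 600 + 550 + 550 + 525 + 450 + 375 + 275 = 5800 cm.
Lower bound: ⌈5800/975⌉ = 6 stock rods.
Also, 7 pieces each exceed 975/2 cm, and no two of those can share a stock rod, so at least 7 stock rods are needed.
A packing using 7 stock rods:
  stock rod 1: 950 = 950
  stock rod 2: 850 = 850
  stock rod 3: 675 + 275 = 950
  stock rod 4: 600 + 375 = 975
  stock rod 5: 550 = 550
  stock rod 6: 550 = 550
  stock rod 7: 525 + 450 = 975
This matches the lower bound, so 7 is optimal.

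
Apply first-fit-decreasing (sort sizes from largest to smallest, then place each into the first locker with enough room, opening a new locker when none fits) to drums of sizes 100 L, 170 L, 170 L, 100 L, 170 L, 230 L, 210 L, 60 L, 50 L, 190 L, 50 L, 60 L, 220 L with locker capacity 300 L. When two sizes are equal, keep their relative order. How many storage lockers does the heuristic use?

Sorted descending: 230, 220, 210, 190, 170, 170, 170, 100, 100, 60, 60, 50, 50.
  230 → locker 1 (new)  [load 230/300]
  220 → locker 2 (new)  [load 220/300]
  210 → locker 3 (new)  [load 210/300]
  190 → locker 4 (new)  [load 190/300]
  170 → locker 5 (new)  [load 170/300]
  170 → locker 6 (new)  [load 170/300]
  170 → locker 7 (new)  [load 170/300]
  100 → locker 4  [load 290/300]
  100 → locker 5  [load 270/300]
  60 → locker 1  [load 290/300]
  60 → locker 2  [load 280/300]
  50 → locker 3  [load 260/300]
  50 → locker 6  [load 220/300]
7 storage lockers opened.

7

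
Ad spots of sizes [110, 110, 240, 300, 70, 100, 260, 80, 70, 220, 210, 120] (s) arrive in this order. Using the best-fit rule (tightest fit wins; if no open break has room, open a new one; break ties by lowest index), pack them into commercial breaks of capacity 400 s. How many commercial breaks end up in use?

  110 → break 1 (new)  [load 110/400]
  110 → break 1  [load 220/400]
  240 → break 2 (new)  [load 240/400]
  300 → break 3 (new)  [load 300/400]
  70 → break 3  [load 370/400]
  100 → break 2  [load 340/400]
  260 → break 4 (new)  [load 260/400]
  80 → break 4  [load 340/400]
  70 → break 1  [load 290/400]
  220 → break 5 (new)  [load 220/400]
  210 → break 6 (new)  [load 210/400]
  120 → break 5  [load 340/400]
6 commercial breaks opened.

6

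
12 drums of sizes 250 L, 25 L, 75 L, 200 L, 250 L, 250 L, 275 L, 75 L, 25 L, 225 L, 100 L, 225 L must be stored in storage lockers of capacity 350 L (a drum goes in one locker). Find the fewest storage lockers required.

Total = 275 + 250 + 250 + 250 + 225 + 225 + 200 + 100 + 75 + 75 + 25 + 25 = 1975 L.
Lower bound: ⌈1975/350⌉ = 6 storage lockers.
Also, 7 drums each exceed 175 L, and no two of those can share a locker, so at least 7 storage lockers are needed.
A packing using 7 storage lockers:
  locker 1: 275 + 75 = 350
  locker 2: 250 + 100 = 350
  locker 3: 250 + 75 + 25 = 350
  locker 4: 250 + 25 = 275
  locker 5: 225 = 225
  locker 6: 225 = 225
  locker 7: 200 = 200
This matches the lower bound, so 7 is optimal.

7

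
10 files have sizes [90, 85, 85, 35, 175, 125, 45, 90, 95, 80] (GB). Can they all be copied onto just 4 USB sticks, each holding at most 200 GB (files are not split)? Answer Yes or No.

Total = 905 GB; ⌈905/200⌉ = 5.
At least 5 USB sticks are required, but only 4 are allowed.

No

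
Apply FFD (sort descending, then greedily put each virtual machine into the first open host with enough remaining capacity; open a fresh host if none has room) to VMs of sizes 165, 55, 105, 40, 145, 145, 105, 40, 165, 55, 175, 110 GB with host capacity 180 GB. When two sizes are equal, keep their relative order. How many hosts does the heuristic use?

Sorted descending: 175, 165, 165, 145, 145, 110, 105, 105, 55, 55, 40, 40.
  175 → host 1 (new)  [load 175/180]
  165 → host 2 (new)  [load 165/180]
  165 → host 3 (new)  [load 165/180]
  145 → host 4 (new)  [load 145/180]
  145 → host 5 (new)  [load 145/180]
  110 → host 6 (new)  [load 110/180]
  105 → host 7 (new)  [load 105/180]
  105 → host 8 (new)  [load 105/180]
  55 → host 6  [load 165/180]
  55 → host 7  [load 160/180]
  40 → host 8  [load 145/180]
  40 → host 9 (new)  [load 40/180]
9 hosts opened.

9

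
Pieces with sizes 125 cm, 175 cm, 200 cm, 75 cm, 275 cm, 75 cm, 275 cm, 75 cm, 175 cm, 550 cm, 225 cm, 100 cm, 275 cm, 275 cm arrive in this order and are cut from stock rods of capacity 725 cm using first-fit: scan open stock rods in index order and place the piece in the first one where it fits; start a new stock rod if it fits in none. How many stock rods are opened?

  125 → stock rod 1 (new)  [load 125/725]
  175 → stock rod 1  [load 300/725]
  200 → stock rod 1  [load 500/725]
  75 → stock rod 1  [load 575/725]
  275 → stock rod 2 (new)  [load 275/725]
  75 → stock rod 1  [load 650/725]
  275 → stock rod 2  [load 550/725]
  75 → stock rod 1  [load 725/725]
  175 → stock rod 2  [load 725/725]
  550 → stock rod 3 (new)  [load 550/725]
  225 → stock rod 4 (new)  [load 225/725]
  100 → stock rod 3  [load 650/725]
  275 → stock rod 4  [load 500/725]
  275 → stock rod 5 (new)  [load 275/725]
5 stock rods opened.

5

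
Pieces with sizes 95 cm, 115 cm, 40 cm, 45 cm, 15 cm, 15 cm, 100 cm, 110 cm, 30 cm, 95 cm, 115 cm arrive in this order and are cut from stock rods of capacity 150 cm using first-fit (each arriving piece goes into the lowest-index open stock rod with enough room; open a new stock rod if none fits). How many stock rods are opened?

6

  95 → stock rod 1 (new)  [load 95/150]
  115 → stock rod 2 (new)  [load 115/150]
  40 → stock rod 1  [load 135/150]
  45 → stock rod 3 (new)  [load 45/150]
  15 → stock rod 1  [load 150/150]
  15 → stock rod 2  [load 130/150]
  100 → stock rod 3  [load 145/150]
  110 → stock rod 4 (new)  [load 110/150]
  30 → stock rod 4  [load 140/150]
  95 → stock rod 5 (new)  [load 95/150]
  115 → stock rod 6 (new)  [load 115/150]
6 stock rods opened.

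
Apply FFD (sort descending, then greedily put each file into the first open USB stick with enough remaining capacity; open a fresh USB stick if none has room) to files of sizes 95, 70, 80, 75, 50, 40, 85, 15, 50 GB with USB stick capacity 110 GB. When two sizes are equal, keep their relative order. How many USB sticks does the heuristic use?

Sorted descending: 95, 85, 80, 75, 70, 50, 50, 40, 15.
  95 → USB stick 1 (new)  [load 95/110]
  85 → USB stick 2 (new)  [load 85/110]
  80 → USB stick 3 (new)  [load 80/110]
  75 → USB stick 4 (new)  [load 75/110]
  70 → USB stick 5 (new)  [load 70/110]
  50 → USB stick 6 (new)  [load 50/110]
  50 → USB stick 6  [load 100/110]
  40 → USB stick 5  [load 110/110]
  15 → USB stick 1  [load 110/110]
6 USB sticks opened.

6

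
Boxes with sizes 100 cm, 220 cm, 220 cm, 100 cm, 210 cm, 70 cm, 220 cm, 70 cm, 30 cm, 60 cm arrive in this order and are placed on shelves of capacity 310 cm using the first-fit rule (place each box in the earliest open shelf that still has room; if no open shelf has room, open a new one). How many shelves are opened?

  100 → shelf 1 (new)  [load 100/310]
  220 → shelf 2 (new)  [load 220/310]
  220 → shelf 3 (new)  [load 220/310]
  100 → shelf 1  [load 200/310]
  210 → shelf 4 (new)  [load 210/310]
  70 → shelf 1  [load 270/310]
  220 → shelf 5 (new)  [load 220/310]
  70 → shelf 2  [load 290/310]
  30 → shelf 1  [load 300/310]
  60 → shelf 3  [load 280/310]
5 shelves opened.

5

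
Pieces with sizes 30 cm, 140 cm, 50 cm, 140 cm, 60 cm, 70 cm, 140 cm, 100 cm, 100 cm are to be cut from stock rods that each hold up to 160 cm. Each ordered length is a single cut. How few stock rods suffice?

6

Total = 140 + 140 + 140 + 100 + 100 + 70 + 60 + 50 + 30 = 830 cm.
Lower bound: ⌈830/160⌉ = 6 stock rods.
A packing using 6 stock rods:
  stock rod 1: 140 = 140
  stock rod 2: 140 = 140
  stock rod 3: 140 = 140
  stock rod 4: 100 + 60 = 160
  stock rod 5: 100 + 50 = 150
  stock rod 6: 70 + 30 = 100
This matches the lower bound, so 6 is optimal.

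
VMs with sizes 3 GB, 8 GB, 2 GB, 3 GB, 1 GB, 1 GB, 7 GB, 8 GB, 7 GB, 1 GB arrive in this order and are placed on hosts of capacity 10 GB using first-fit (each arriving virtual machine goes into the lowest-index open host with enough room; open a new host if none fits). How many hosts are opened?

5

  3 → host 1 (new)  [load 3/10]
  8 → host 2 (new)  [load 8/10]
  2 → host 1  [load 5/10]
  3 → host 1  [load 8/10]
  1 → host 1  [load 9/10]
  1 → host 1  [load 10/10]
  7 → host 3 (new)  [load 7/10]
  8 → host 4 (new)  [load 8/10]
  7 → host 5 (new)  [load 7/10]
  1 → host 2  [load 9/10]
5 hosts opened.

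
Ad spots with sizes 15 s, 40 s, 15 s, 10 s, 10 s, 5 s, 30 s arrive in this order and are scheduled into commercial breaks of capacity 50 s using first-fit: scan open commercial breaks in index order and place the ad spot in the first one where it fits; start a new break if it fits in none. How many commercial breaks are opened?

3

  15 → break 1 (new)  [load 15/50]
  40 → break 2 (new)  [load 40/50]
  15 → break 1  [load 30/50]
  10 → break 1  [load 40/50]
  10 → break 1  [load 50/50]
  5 → break 2  [load 45/50]
  30 → break 3 (new)  [load 30/50]
3 commercial breaks opened.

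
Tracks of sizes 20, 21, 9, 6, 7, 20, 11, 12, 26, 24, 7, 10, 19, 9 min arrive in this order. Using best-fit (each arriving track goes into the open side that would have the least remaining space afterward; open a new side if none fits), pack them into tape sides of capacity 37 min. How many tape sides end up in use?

6

  20 → side 1 (new)  [load 20/37]
  21 → side 2 (new)  [load 21/37]
  9 → side 2  [load 30/37]
  6 → side 2  [load 36/37]
  7 → side 1  [load 27/37]
  20 → side 3 (new)  [load 20/37]
  11 → side 3  [load 31/37]
  12 → side 4 (new)  [load 12/37]
  26 → side 5 (new)  [load 26/37]
  24 → side 4  [load 36/37]
  7 → side 1  [load 34/37]
  10 → side 5  [load 36/37]
  19 → side 6 (new)  [load 19/37]
  9 → side 6  [load 28/37]
6 tape sides opened.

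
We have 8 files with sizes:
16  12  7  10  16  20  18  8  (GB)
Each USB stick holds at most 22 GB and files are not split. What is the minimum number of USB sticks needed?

Total = 20 + 18 + 16 + 16 + 12 + 10 + 8 + 7 = 107 GB.
Lower bound: ⌈107/22⌉ = 5 USB sticks.
A packing using 6 USB sticks:
  USB stick 1: 20 = 20
  USB stick 2: 18 = 18
  USB stick 3: 16 = 16
  USB stick 4: 16 = 16
  USB stick 5: 12 + 10 = 22
  USB stick 6: 8 + 7 = 15
No arrangement into 5 USB sticks stays within capacity, so 6 is optimal.

6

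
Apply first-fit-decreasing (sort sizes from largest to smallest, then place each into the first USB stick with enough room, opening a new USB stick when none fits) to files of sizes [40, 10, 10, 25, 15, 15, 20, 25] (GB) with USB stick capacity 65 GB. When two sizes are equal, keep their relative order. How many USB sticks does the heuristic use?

Sorted descending: 40, 25, 25, 20, 15, 15, 10, 10.
  40 → USB stick 1 (new)  [load 40/65]
  25 → USB stick 1  [load 65/65]
  25 → USB stick 2 (new)  [load 25/65]
  20 → USB stick 2  [load 45/65]
  15 → USB stick 2  [load 60/65]
  15 → USB stick 3 (new)  [load 15/65]
  10 → USB stick 3  [load 25/65]
  10 → USB stick 3  [load 35/65]
3 USB sticks opened.

3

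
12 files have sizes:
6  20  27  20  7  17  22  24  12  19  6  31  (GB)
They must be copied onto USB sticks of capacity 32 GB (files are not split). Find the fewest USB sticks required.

8

Total = 31 + 27 + 24 + 22 + 20 + 20 + 19 + 17 + 12 + 7 + 6 + 6 = 211 GB.
Lower bound: ⌈211/32⌉ = 7 USB sticks.
Also, 8 files each exceed 16 GB, and no two of those can share a USB stick, so at least 8 USB sticks are needed.
A packing using 8 USB sticks:
  USB stick 1: 31 = 31
  USB stick 2: 27 = 27
  USB stick 3: 24 + 7 = 31
  USB stick 4: 22 + 6 = 28
  USB stick 5: 20 + 12 = 32
  USB stick 6: 20 + 6 = 26
  USB stick 7: 19 = 19
  USB stick 8: 17 = 17
This matches the lower bound, so 8 is optimal.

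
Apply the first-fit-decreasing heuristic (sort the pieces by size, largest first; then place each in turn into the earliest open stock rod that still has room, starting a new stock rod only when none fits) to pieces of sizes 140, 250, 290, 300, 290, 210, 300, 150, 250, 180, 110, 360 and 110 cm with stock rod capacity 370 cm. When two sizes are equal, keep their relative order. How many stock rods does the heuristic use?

9

Sorted descending: 360, 300, 300, 290, 290, 250, 250, 210, 180, 150, 140, 110, 110.
  360 → stock rod 1 (new)  [load 360/370]
  300 → stock rod 2 (new)  [load 300/370]
  300 → stock rod 3 (new)  [load 300/370]
  290 → stock rod 4 (new)  [load 290/370]
  290 → stock rod 5 (new)  [load 290/370]
  250 → stock rod 6 (new)  [load 250/370]
  250 → stock rod 7 (new)  [load 250/370]
  210 → stock rod 8 (new)  [load 210/370]
  180 → stock rod 9 (new)  [load 180/370]
  150 → stock rod 8  [load 360/370]
  140 → stock rod 9  [load 320/370]
  110 → stock rod 6  [load 360/370]
  110 → stock rod 7  [load 360/370]
9 stock rods opened.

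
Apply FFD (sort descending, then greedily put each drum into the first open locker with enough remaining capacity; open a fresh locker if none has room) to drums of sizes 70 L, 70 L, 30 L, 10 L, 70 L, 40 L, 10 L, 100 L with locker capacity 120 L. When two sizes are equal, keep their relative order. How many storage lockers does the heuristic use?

4

Sorted descending: 100, 70, 70, 70, 40, 30, 10, 10.
  100 → locker 1 (new)  [load 100/120]
  70 → locker 2 (new)  [load 70/120]
  70 → locker 3 (new)  [load 70/120]
  70 → locker 4 (new)  [load 70/120]
  40 → locker 2  [load 110/120]
  30 → locker 3  [load 100/120]
  10 → locker 1  [load 110/120]
  10 → locker 1  [load 120/120]
4 storage lockers opened.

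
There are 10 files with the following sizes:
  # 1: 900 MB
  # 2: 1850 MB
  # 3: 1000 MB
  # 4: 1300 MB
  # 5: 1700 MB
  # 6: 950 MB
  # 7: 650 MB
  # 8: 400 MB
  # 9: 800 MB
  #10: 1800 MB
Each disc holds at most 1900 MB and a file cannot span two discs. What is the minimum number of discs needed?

Total = 1850 + 1800 + 1700 + 1300 + 1000 + 950 + 900 + 800 + 650 + 400 = 11350 MB.
Lower bound: ⌈11350/1900⌉ = 6 discs.
A packing using 7 discs:
  disc 1: 1850 = 1850
  disc 2: 1800 = 1800
  disc 3: 1700 = 1700
  disc 4: 1300 + 400 = 1700
  disc 5: 1000 + 900 = 1900
  disc 6: 950 + 800 = 1750
  disc 7: 650 = 650
No arrangement into 6 discs stays within capacity, so 7 is optimal.

7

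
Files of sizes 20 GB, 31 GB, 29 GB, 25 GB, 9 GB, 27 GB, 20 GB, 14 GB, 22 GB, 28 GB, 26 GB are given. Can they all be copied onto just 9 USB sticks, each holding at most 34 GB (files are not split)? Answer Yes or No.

Yes

A valid assignment using 9 USB sticks:
  USB stick 1: 31 = 31
  USB stick 2: 29 = 29
  USB stick 3: 28 = 28
  USB stick 4: 27 = 27
  USB stick 5: 26 = 26
  USB stick 6: 25 + 9 = 34
  USB stick 7: 22 = 22
  USB stick 8: 20 + 14 = 34
  USB stick 9: 20 = 20
Every load is within 34 GB, so 9 USB sticks suffice.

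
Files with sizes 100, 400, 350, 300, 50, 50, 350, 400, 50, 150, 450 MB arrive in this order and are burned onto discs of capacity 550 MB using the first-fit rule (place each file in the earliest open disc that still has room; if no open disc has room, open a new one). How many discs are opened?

6

  100 → disc 1 (new)  [load 100/550]
  400 → disc 1  [load 500/550]
  350 → disc 2 (new)  [load 350/550]
  300 → disc 3 (new)  [load 300/550]
  50 → disc 1  [load 550/550]
  50 → disc 2  [load 400/550]
  350 → disc 4 (new)  [load 350/550]
  400 → disc 5 (new)  [load 400/550]
  50 → disc 2  [load 450/550]
  150 → disc 3  [load 450/550]
  450 → disc 6 (new)  [load 450/550]
6 discs opened.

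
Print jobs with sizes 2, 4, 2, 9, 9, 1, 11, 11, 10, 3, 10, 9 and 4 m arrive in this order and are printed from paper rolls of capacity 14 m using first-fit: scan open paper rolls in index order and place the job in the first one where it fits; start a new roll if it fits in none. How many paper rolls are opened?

8

  2 → roll 1 (new)  [load 2/14]
  4 → roll 1  [load 6/14]
  2 → roll 1  [load 8/14]
  9 → roll 2 (new)  [load 9/14]
  9 → roll 3 (new)  [load 9/14]
  1 → roll 1  [load 9/14]
  11 → roll 4 (new)  [load 11/14]
  11 → roll 5 (new)  [load 11/14]
  10 → roll 6 (new)  [load 10/14]
  3 → roll 1  [load 12/14]
  10 → roll 7 (new)  [load 10/14]
  9 → roll 8 (new)  [load 9/14]
  4 → roll 2  [load 13/14]
8 paper rolls opened.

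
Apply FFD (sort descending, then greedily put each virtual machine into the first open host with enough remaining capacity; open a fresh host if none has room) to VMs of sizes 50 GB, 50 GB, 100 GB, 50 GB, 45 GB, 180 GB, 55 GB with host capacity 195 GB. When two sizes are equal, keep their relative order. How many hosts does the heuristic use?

3

Sorted descending: 180, 100, 55, 50, 50, 50, 45.
  180 → host 1 (new)  [load 180/195]
  100 → host 2 (new)  [load 100/195]
  55 → host 2  [load 155/195]
  50 → host 3 (new)  [load 50/195]
  50 → host 3  [load 100/195]
  50 → host 3  [load 150/195]
  45 → host 3  [load 195/195]
3 hosts opened.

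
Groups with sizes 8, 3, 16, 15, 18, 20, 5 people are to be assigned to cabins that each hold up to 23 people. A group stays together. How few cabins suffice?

4

Total = 20 + 18 + 16 + 15 + 8 + 5 + 3 = 85 people.
Lower bound: ⌈85/23⌉ = 4 cabins.
A packing using 4 cabins:
  cabin 1: 20 + 3 = 23
  cabin 2: 18 + 5 = 23
  cabin 3: 16 = 16
  cabin 4: 15 + 8 = 23
This matches the lower bound, so 4 is optimal.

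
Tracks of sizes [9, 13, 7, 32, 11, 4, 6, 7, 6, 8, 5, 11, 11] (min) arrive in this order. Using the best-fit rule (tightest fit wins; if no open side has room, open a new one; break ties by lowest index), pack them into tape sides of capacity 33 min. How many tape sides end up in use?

5

  9 → side 1 (new)  [load 9/33]
  13 → side 1  [load 22/33]
  7 → side 1  [load 29/33]
  32 → side 2 (new)  [load 32/33]
  11 → side 3 (new)  [load 11/33]
  4 → side 1  [load 33/33]
  6 → side 3  [load 17/33]
  7 → side 3  [load 24/33]
  6 → side 3  [load 30/33]
  8 → side 4 (new)  [load 8/33]
  5 → side 4  [load 13/33]
  11 → side 4  [load 24/33]
  11 → side 5 (new)  [load 11/33]
5 tape sides opened.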